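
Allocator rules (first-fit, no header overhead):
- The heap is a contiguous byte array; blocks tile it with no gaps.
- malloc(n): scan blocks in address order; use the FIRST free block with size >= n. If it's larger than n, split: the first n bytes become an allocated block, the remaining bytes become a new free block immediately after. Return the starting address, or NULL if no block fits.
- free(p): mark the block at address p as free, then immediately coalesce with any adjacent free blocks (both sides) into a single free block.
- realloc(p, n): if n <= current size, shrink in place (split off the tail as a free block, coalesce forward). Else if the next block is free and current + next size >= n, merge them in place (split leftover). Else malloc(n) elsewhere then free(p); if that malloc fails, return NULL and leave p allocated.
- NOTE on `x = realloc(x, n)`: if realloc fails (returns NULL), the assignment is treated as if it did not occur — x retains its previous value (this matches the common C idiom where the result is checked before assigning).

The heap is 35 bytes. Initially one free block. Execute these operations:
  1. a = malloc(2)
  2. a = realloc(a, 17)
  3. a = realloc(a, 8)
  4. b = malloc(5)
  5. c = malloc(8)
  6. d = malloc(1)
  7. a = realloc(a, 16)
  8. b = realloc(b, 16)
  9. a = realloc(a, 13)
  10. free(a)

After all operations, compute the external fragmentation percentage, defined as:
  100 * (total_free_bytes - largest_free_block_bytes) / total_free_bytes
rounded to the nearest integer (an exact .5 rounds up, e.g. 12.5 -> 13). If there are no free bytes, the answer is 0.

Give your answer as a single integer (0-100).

Op 1: a = malloc(2) -> a = 0; heap: [0-1 ALLOC][2-34 FREE]
Op 2: a = realloc(a, 17) -> a = 0; heap: [0-16 ALLOC][17-34 FREE]
Op 3: a = realloc(a, 8) -> a = 0; heap: [0-7 ALLOC][8-34 FREE]
Op 4: b = malloc(5) -> b = 8; heap: [0-7 ALLOC][8-12 ALLOC][13-34 FREE]
Op 5: c = malloc(8) -> c = 13; heap: [0-7 ALLOC][8-12 ALLOC][13-20 ALLOC][21-34 FREE]
Op 6: d = malloc(1) -> d = 21; heap: [0-7 ALLOC][8-12 ALLOC][13-20 ALLOC][21-21 ALLOC][22-34 FREE]
Op 7: a = realloc(a, 16) -> NULL (a unchanged); heap: [0-7 ALLOC][8-12 ALLOC][13-20 ALLOC][21-21 ALLOC][22-34 FREE]
Op 8: b = realloc(b, 16) -> NULL (b unchanged); heap: [0-7 ALLOC][8-12 ALLOC][13-20 ALLOC][21-21 ALLOC][22-34 FREE]
Op 9: a = realloc(a, 13) -> a = 22; heap: [0-7 FREE][8-12 ALLOC][13-20 ALLOC][21-21 ALLOC][22-34 ALLOC]
Op 10: free(a) -> (freed a); heap: [0-7 FREE][8-12 ALLOC][13-20 ALLOC][21-21 ALLOC][22-34 FREE]
Free blocks: [8 13] total_free=21 largest=13 -> 100*(21-13)/21 = 800/21 ≈ 38.095 -> rounds to 38

Answer: 38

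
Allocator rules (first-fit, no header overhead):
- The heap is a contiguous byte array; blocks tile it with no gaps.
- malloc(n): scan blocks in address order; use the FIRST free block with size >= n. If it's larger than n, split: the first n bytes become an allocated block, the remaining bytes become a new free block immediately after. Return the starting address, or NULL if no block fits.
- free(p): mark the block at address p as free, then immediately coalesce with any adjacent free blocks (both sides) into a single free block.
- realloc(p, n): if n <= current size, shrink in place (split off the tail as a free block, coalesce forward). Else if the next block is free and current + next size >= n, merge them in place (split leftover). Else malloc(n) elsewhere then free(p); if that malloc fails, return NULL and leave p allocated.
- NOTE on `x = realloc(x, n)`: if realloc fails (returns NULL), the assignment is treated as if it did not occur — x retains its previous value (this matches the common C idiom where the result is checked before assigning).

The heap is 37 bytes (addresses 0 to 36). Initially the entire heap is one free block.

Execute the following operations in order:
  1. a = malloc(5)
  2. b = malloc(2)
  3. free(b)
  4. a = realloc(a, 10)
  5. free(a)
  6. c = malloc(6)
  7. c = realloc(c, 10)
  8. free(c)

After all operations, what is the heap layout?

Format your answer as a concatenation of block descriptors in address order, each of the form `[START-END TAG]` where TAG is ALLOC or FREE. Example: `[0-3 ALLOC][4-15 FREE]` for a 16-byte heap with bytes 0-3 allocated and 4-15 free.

Answer: [0-36 FREE]

Derivation:
Op 1: a = malloc(5) -> a = 0; heap: [0-4 ALLOC][5-36 FREE]
Op 2: b = malloc(2) -> b = 5; heap: [0-4 ALLOC][5-6 ALLOC][7-36 FREE]
Op 3: free(b) -> (freed b); heap: [0-4 ALLOC][5-36 FREE]
Op 4: a = realloc(a, 10) -> a = 0; heap: [0-9 ALLOC][10-36 FREE]
Op 5: free(a) -> (freed a); heap: [0-36 FREE]
Op 6: c = malloc(6) -> c = 0; heap: [0-5 ALLOC][6-36 FREE]
Op 7: c = realloc(c, 10) -> c = 0; heap: [0-9 ALLOC][10-36 FREE]
Op 8: free(c) -> (freed c); heap: [0-36 FREE]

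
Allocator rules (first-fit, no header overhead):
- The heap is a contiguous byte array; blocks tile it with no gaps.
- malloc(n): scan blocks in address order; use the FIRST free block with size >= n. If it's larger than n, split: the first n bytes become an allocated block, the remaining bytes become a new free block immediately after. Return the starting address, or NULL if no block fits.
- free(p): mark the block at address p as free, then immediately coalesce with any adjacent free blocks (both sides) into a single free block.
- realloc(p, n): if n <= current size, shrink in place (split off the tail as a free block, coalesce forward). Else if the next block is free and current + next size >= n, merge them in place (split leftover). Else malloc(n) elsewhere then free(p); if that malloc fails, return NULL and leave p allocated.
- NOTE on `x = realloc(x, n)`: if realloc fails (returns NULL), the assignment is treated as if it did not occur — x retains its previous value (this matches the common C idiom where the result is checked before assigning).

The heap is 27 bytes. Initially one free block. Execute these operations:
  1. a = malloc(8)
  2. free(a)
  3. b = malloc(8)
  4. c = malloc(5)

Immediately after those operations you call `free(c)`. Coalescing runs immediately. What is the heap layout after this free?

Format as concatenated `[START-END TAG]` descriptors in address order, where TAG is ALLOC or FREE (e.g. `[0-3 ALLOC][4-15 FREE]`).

Answer: [0-7 ALLOC][8-26 FREE]

Derivation:
Op 1: a = malloc(8) -> a = 0; heap: [0-7 ALLOC][8-26 FREE]
Op 2: free(a) -> (freed a); heap: [0-26 FREE]
Op 3: b = malloc(8) -> b = 0; heap: [0-7 ALLOC][8-26 FREE]
Op 4: c = malloc(5) -> c = 8; heap: [0-7 ALLOC][8-12 ALLOC][13-26 FREE]
free(c): c = 8 -> block [8-12 ALLOC]; mark free, coalesce with adjacent free neighbors -> [0-7 ALLOC][8-26 FREE]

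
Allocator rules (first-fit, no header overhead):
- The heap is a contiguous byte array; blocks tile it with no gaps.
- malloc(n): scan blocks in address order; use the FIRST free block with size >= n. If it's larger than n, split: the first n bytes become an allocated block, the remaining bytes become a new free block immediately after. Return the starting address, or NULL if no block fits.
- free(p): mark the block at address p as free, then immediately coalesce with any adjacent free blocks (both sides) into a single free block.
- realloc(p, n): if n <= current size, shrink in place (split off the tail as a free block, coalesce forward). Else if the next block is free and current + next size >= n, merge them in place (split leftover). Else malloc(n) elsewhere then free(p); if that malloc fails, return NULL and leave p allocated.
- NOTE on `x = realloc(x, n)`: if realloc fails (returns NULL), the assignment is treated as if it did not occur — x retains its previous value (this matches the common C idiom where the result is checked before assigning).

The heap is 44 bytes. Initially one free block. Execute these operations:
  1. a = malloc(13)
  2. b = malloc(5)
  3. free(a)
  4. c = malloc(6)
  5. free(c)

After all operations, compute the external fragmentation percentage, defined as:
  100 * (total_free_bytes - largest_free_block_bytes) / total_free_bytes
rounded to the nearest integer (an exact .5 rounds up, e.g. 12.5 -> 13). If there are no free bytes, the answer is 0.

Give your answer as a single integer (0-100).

Answer: 33

Derivation:
Op 1: a = malloc(13) -> a = 0; heap: [0-12 ALLOC][13-43 FREE]
Op 2: b = malloc(5) -> b = 13; heap: [0-12 ALLOC][13-17 ALLOC][18-43 FREE]
Op 3: free(a) -> (freed a); heap: [0-12 FREE][13-17 ALLOC][18-43 FREE]
Op 4: c = malloc(6) -> c = 0; heap: [0-5 ALLOC][6-12 FREE][13-17 ALLOC][18-43 FREE]
Op 5: free(c) -> (freed c); heap: [0-12 FREE][13-17 ALLOC][18-43 FREE]
Free blocks: [13 26] total_free=39 largest=26 -> 100*(39-26)/39 = 1300/39 ≈ 33.333 -> rounds to 33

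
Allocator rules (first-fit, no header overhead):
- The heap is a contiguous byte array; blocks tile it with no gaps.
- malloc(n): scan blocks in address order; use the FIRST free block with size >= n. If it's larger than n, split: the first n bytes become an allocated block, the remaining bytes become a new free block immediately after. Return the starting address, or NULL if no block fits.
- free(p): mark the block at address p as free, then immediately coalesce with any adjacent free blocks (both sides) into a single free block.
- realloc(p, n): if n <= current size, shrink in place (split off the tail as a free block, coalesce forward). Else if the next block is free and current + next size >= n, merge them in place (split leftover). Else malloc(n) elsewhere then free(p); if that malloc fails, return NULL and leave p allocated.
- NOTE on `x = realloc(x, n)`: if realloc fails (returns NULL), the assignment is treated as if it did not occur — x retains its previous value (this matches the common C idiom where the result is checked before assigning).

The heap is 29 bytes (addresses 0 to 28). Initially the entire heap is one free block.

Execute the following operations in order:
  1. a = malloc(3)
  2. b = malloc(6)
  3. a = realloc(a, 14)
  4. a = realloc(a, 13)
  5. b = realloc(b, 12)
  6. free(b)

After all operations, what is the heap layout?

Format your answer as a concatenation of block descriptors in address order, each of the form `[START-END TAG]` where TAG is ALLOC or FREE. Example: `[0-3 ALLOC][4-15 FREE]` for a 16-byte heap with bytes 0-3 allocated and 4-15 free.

Answer: [0-8 FREE][9-21 ALLOC][22-28 FREE]

Derivation:
Op 1: a = malloc(3) -> a = 0; heap: [0-2 ALLOC][3-28 FREE]
Op 2: b = malloc(6) -> b = 3; heap: [0-2 ALLOC][3-8 ALLOC][9-28 FREE]
Op 3: a = realloc(a, 14) -> a = 9; heap: [0-2 FREE][3-8 ALLOC][9-22 ALLOC][23-28 FREE]
Op 4: a = realloc(a, 13) -> a = 9; heap: [0-2 FREE][3-8 ALLOC][9-21 ALLOC][22-28 FREE]
Op 5: b = realloc(b, 12) -> NULL (b unchanged); heap: [0-2 FREE][3-8 ALLOC][9-21 ALLOC][22-28 FREE]
Op 6: free(b) -> (freed b); heap: [0-8 FREE][9-21 ALLOC][22-28 FREE]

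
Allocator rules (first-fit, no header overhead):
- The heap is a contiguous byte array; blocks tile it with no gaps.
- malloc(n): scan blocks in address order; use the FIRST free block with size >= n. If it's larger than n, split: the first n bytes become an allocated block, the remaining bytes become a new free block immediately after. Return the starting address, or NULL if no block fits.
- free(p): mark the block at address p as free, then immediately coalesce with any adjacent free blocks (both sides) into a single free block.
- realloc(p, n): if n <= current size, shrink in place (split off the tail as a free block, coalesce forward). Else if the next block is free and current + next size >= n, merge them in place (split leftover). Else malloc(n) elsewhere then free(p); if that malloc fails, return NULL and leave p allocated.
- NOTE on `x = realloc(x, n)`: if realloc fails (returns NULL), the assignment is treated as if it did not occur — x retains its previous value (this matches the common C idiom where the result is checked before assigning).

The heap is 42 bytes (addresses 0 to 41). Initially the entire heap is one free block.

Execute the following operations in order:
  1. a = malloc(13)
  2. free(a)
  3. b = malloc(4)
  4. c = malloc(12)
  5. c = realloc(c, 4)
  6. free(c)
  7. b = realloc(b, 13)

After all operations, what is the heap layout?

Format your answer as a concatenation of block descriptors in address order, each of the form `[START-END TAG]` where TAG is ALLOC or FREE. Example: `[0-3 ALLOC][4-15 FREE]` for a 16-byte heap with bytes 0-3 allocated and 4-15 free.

Answer: [0-12 ALLOC][13-41 FREE]

Derivation:
Op 1: a = malloc(13) -> a = 0; heap: [0-12 ALLOC][13-41 FREE]
Op 2: free(a) -> (freed a); heap: [0-41 FREE]
Op 3: b = malloc(4) -> b = 0; heap: [0-3 ALLOC][4-41 FREE]
Op 4: c = malloc(12) -> c = 4; heap: [0-3 ALLOC][4-15 ALLOC][16-41 FREE]
Op 5: c = realloc(c, 4) -> c = 4; heap: [0-3 ALLOC][4-7 ALLOC][8-41 FREE]
Op 6: free(c) -> (freed c); heap: [0-3 ALLOC][4-41 FREE]
Op 7: b = realloc(b, 13) -> b = 0; heap: [0-12 ALLOC][13-41 FREE]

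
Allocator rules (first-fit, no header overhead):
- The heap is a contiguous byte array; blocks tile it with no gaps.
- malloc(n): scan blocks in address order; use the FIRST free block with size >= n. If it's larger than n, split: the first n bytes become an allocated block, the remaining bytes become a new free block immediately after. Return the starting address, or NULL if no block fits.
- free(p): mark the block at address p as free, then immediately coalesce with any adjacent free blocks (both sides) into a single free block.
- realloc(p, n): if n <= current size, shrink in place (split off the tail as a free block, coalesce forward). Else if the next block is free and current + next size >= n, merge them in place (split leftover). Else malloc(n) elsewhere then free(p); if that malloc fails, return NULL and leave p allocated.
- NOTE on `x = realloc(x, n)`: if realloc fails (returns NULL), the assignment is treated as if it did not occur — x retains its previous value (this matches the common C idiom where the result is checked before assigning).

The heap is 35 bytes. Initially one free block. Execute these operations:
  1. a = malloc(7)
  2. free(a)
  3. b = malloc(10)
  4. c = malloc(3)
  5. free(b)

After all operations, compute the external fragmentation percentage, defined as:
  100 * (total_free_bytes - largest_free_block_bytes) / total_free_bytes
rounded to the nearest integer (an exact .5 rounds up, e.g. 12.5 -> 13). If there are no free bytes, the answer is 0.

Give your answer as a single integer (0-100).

Answer: 31

Derivation:
Op 1: a = malloc(7) -> a = 0; heap: [0-6 ALLOC][7-34 FREE]
Op 2: free(a) -> (freed a); heap: [0-34 FREE]
Op 3: b = malloc(10) -> b = 0; heap: [0-9 ALLOC][10-34 FREE]
Op 4: c = malloc(3) -> c = 10; heap: [0-9 ALLOC][10-12 ALLOC][13-34 FREE]
Op 5: free(b) -> (freed b); heap: [0-9 FREE][10-12 ALLOC][13-34 FREE]
Free blocks: [10 22] total_free=32 largest=22 -> 100*(32-22)/32 = 1000/32 = 31.25 -> rounds to 31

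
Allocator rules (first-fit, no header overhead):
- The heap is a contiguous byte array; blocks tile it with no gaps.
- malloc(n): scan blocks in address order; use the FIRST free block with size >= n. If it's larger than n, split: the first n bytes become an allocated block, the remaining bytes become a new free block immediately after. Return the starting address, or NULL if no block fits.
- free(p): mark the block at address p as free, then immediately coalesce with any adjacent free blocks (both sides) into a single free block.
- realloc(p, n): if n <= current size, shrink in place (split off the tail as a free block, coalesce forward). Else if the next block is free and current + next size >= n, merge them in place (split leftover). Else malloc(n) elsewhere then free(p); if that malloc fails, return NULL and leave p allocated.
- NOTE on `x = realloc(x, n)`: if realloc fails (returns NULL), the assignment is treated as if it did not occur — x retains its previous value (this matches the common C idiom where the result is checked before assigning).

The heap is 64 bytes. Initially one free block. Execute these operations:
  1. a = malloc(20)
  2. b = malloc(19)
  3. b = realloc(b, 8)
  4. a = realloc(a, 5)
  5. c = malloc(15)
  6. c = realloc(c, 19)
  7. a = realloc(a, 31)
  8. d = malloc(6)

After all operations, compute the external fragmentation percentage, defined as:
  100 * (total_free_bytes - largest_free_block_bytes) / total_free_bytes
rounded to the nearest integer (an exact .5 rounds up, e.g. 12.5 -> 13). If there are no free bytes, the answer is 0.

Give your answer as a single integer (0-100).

Op 1: a = malloc(20) -> a = 0; heap: [0-19 ALLOC][20-63 FREE]
Op 2: b = malloc(19) -> b = 20; heap: [0-19 ALLOC][20-38 ALLOC][39-63 FREE]
Op 3: b = realloc(b, 8) -> b = 20; heap: [0-19 ALLOC][20-27 ALLOC][28-63 FREE]
Op 4: a = realloc(a, 5) -> a = 0; heap: [0-4 ALLOC][5-19 FREE][20-27 ALLOC][28-63 FREE]
Op 5: c = malloc(15) -> c = 5; heap: [0-4 ALLOC][5-19 ALLOC][20-27 ALLOC][28-63 FREE]
Op 6: c = realloc(c, 19) -> c = 28; heap: [0-4 ALLOC][5-19 FREE][20-27 ALLOC][28-46 ALLOC][47-63 FREE]
Op 7: a = realloc(a, 31) -> NULL (a unchanged); heap: [0-4 ALLOC][5-19 FREE][20-27 ALLOC][28-46 ALLOC][47-63 FREE]
Op 8: d = malloc(6) -> d = 5; heap: [0-4 ALLOC][5-10 ALLOC][11-19 FREE][20-27 ALLOC][28-46 ALLOC][47-63 FREE]
Free blocks: [9 17] total_free=26 largest=17 -> 100*(26-17)/26 = 900/26 ≈ 34.615 -> rounds to 35

Answer: 35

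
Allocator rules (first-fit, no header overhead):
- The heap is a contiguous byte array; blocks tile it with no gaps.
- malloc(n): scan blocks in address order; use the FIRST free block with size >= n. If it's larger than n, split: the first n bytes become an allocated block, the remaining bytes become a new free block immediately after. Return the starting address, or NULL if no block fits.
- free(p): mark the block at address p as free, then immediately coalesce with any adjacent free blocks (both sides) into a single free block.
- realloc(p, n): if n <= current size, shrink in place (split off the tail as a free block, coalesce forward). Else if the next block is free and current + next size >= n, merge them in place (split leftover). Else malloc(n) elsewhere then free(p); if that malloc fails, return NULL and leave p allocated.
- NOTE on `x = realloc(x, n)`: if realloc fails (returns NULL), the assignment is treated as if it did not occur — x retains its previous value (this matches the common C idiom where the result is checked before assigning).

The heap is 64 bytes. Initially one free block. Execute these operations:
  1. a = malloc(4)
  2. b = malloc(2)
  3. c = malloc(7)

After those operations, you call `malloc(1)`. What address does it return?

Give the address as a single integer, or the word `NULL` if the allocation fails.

Op 1: a = malloc(4) -> a = 0; heap: [0-3 ALLOC][4-63 FREE]
Op 2: b = malloc(2) -> b = 4; heap: [0-3 ALLOC][4-5 ALLOC][6-63 FREE]
Op 3: c = malloc(7) -> c = 6; heap: [0-3 ALLOC][4-5 ALLOC][6-12 ALLOC][13-63 FREE]
malloc(1): first-fit scan over [0-3 ALLOC][4-5 ALLOC][6-12 ALLOC][13-63 FREE] -> 13

Answer: 13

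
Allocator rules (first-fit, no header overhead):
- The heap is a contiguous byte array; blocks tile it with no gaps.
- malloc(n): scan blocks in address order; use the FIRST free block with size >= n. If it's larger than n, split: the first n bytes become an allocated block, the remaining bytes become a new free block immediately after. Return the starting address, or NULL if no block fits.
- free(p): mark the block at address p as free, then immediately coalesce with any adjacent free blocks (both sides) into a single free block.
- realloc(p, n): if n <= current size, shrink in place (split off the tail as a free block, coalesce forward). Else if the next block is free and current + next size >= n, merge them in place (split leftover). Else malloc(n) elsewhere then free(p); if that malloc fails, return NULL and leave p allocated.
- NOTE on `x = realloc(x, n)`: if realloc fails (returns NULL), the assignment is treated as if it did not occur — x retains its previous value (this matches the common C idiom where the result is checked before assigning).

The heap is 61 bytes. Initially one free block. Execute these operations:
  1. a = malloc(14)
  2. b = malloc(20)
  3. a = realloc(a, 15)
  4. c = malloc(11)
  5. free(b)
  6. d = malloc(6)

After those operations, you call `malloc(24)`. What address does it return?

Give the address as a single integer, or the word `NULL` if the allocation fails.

Answer: NULL

Derivation:
Op 1: a = malloc(14) -> a = 0; heap: [0-13 ALLOC][14-60 FREE]
Op 2: b = malloc(20) -> b = 14; heap: [0-13 ALLOC][14-33 ALLOC][34-60 FREE]
Op 3: a = realloc(a, 15) -> a = 34; heap: [0-13 FREE][14-33 ALLOC][34-48 ALLOC][49-60 FREE]
Op 4: c = malloc(11) -> c = 0; heap: [0-10 ALLOC][11-13 FREE][14-33 ALLOC][34-48 ALLOC][49-60 FREE]
Op 5: free(b) -> (freed b); heap: [0-10 ALLOC][11-33 FREE][34-48 ALLOC][49-60 FREE]
Op 6: d = malloc(6) -> d = 11; heap: [0-10 ALLOC][11-16 ALLOC][17-33 FREE][34-48 ALLOC][49-60 FREE]
malloc(24): first-fit scan over [0-10 ALLOC][11-16 ALLOC][17-33 FREE][34-48 ALLOC][49-60 FREE] -> NULL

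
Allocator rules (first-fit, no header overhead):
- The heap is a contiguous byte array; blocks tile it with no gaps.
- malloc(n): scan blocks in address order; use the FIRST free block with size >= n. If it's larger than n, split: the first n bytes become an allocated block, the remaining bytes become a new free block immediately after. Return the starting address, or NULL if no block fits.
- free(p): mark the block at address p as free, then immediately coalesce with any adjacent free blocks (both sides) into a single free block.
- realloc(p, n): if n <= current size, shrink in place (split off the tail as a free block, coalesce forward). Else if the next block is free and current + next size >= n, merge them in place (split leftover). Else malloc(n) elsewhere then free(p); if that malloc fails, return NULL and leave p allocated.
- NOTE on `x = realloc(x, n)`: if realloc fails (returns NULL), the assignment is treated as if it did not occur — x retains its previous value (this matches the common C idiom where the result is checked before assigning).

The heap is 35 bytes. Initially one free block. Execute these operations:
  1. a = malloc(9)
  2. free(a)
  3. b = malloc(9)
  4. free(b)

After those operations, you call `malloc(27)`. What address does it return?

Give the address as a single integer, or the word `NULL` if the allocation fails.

Answer: 0

Derivation:
Op 1: a = malloc(9) -> a = 0; heap: [0-8 ALLOC][9-34 FREE]
Op 2: free(a) -> (freed a); heap: [0-34 FREE]
Op 3: b = malloc(9) -> b = 0; heap: [0-8 ALLOC][9-34 FREE]
Op 4: free(b) -> (freed b); heap: [0-34 FREE]
malloc(27): first-fit scan over [0-34 FREE] -> 0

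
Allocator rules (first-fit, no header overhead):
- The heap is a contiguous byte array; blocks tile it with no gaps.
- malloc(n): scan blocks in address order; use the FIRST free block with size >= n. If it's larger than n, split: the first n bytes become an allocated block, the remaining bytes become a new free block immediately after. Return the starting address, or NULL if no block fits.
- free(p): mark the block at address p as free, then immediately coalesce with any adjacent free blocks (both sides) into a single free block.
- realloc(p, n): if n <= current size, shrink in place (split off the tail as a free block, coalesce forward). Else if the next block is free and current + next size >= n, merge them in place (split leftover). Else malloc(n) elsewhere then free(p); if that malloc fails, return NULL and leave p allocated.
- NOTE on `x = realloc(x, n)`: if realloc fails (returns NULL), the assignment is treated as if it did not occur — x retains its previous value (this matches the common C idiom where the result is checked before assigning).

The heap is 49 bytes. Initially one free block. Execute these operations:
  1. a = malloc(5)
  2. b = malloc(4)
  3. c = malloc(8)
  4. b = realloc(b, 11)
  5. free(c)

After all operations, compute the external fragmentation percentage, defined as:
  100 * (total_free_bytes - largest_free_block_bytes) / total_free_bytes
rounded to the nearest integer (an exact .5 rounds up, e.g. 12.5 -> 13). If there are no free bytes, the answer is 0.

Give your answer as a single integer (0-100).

Answer: 36

Derivation:
Op 1: a = malloc(5) -> a = 0; heap: [0-4 ALLOC][5-48 FREE]
Op 2: b = malloc(4) -> b = 5; heap: [0-4 ALLOC][5-8 ALLOC][9-48 FREE]
Op 3: c = malloc(8) -> c = 9; heap: [0-4 ALLOC][5-8 ALLOC][9-16 ALLOC][17-48 FREE]
Op 4: b = realloc(b, 11) -> b = 17; heap: [0-4 ALLOC][5-8 FREE][9-16 ALLOC][17-27 ALLOC][28-48 FREE]
Op 5: free(c) -> (freed c); heap: [0-4 ALLOC][5-16 FREE][17-27 ALLOC][28-48 FREE]
Free blocks: [12 21] total_free=33 largest=21 -> 100*(33-21)/33 = 1200/33 ≈ 36.364 -> rounds to 36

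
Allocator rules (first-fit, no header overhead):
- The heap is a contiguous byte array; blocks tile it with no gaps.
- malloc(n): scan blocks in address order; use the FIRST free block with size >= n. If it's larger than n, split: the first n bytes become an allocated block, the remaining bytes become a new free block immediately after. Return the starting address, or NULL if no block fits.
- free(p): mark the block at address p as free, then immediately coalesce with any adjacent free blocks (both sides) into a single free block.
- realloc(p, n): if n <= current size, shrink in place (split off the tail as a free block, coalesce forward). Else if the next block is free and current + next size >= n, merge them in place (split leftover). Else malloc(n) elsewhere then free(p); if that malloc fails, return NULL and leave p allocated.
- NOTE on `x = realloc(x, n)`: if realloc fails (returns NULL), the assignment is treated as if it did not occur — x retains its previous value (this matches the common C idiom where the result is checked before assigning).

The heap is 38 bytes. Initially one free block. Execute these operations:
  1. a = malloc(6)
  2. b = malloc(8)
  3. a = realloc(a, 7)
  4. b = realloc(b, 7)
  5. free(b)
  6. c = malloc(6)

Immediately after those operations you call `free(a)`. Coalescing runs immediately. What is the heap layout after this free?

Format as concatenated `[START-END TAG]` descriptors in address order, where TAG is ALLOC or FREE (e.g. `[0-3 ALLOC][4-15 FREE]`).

Answer: [0-5 ALLOC][6-37 FREE]

Derivation:
Op 1: a = malloc(6) -> a = 0; heap: [0-5 ALLOC][6-37 FREE]
Op 2: b = malloc(8) -> b = 6; heap: [0-5 ALLOC][6-13 ALLOC][14-37 FREE]
Op 3: a = realloc(a, 7) -> a = 14; heap: [0-5 FREE][6-13 ALLOC][14-20 ALLOC][21-37 FREE]
Op 4: b = realloc(b, 7) -> b = 6; heap: [0-5 FREE][6-12 ALLOC][13-13 FREE][14-20 ALLOC][21-37 FREE]
Op 5: free(b) -> (freed b); heap: [0-13 FREE][14-20 ALLOC][21-37 FREE]
Op 6: c = malloc(6) -> c = 0; heap: [0-5 ALLOC][6-13 FREE][14-20 ALLOC][21-37 FREE]
free(a): a = 14 -> block [14-20 ALLOC]; mark free, coalesce with adjacent free neighbors -> [0-5 ALLOC][6-37 FREE]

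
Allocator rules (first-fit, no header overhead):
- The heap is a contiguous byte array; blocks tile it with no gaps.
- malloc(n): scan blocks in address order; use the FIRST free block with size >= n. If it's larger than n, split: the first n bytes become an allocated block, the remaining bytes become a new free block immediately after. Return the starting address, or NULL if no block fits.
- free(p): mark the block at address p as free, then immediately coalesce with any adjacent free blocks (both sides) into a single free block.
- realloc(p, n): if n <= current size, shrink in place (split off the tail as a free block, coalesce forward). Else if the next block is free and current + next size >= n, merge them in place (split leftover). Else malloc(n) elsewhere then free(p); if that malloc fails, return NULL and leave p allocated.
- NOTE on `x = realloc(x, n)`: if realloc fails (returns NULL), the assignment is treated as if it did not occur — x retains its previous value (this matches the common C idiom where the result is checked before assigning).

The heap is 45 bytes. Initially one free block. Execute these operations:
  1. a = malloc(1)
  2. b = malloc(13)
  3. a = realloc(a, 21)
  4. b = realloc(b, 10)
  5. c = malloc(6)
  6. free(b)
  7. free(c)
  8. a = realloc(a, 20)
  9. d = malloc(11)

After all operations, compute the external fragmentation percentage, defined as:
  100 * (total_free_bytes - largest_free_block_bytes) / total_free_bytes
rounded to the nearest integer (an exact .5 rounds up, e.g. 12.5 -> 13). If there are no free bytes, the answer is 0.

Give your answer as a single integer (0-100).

Answer: 21

Derivation:
Op 1: a = malloc(1) -> a = 0; heap: [0-0 ALLOC][1-44 FREE]
Op 2: b = malloc(13) -> b = 1; heap: [0-0 ALLOC][1-13 ALLOC][14-44 FREE]
Op 3: a = realloc(a, 21) -> a = 14; heap: [0-0 FREE][1-13 ALLOC][14-34 ALLOC][35-44 FREE]
Op 4: b = realloc(b, 10) -> b = 1; heap: [0-0 FREE][1-10 ALLOC][11-13 FREE][14-34 ALLOC][35-44 FREE]
Op 5: c = malloc(6) -> c = 35; heap: [0-0 FREE][1-10 ALLOC][11-13 FREE][14-34 ALLOC][35-40 ALLOC][41-44 FREE]
Op 6: free(b) -> (freed b); heap: [0-13 FREE][14-34 ALLOC][35-40 ALLOC][41-44 FREE]
Op 7: free(c) -> (freed c); heap: [0-13 FREE][14-34 ALLOC][35-44 FREE]
Op 8: a = realloc(a, 20) -> a = 14; heap: [0-13 FREE][14-33 ALLOC][34-44 FREE]
Op 9: d = malloc(11) -> d = 0; heap: [0-10 ALLOC][11-13 FREE][14-33 ALLOC][34-44 FREE]
Free blocks: [3 11] total_free=14 largest=11 -> 100*(14-11)/14 = 300/14 ≈ 21.429 -> rounds to 21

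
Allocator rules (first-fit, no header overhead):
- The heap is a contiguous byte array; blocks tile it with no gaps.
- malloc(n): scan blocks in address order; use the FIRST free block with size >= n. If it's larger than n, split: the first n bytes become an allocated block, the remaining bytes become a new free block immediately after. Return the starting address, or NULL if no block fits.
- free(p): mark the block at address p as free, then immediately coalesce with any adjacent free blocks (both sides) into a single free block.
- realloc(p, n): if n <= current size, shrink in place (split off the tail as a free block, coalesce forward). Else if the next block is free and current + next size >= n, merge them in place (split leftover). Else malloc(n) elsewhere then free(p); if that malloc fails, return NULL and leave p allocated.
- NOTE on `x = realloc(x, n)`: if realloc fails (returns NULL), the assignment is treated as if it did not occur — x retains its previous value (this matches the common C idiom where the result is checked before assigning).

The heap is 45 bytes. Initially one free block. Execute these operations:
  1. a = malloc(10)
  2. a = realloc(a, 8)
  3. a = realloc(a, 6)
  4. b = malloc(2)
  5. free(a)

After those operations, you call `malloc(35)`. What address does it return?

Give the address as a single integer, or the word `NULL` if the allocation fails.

Answer: 8

Derivation:
Op 1: a = malloc(10) -> a = 0; heap: [0-9 ALLOC][10-44 FREE]
Op 2: a = realloc(a, 8) -> a = 0; heap: [0-7 ALLOC][8-44 FREE]
Op 3: a = realloc(a, 6) -> a = 0; heap: [0-5 ALLOC][6-44 FREE]
Op 4: b = malloc(2) -> b = 6; heap: [0-5 ALLOC][6-7 ALLOC][8-44 FREE]
Op 5: free(a) -> (freed a); heap: [0-5 FREE][6-7 ALLOC][8-44 FREE]
malloc(35): first-fit scan over [0-5 FREE][6-7 ALLOC][8-44 FREE] -> 8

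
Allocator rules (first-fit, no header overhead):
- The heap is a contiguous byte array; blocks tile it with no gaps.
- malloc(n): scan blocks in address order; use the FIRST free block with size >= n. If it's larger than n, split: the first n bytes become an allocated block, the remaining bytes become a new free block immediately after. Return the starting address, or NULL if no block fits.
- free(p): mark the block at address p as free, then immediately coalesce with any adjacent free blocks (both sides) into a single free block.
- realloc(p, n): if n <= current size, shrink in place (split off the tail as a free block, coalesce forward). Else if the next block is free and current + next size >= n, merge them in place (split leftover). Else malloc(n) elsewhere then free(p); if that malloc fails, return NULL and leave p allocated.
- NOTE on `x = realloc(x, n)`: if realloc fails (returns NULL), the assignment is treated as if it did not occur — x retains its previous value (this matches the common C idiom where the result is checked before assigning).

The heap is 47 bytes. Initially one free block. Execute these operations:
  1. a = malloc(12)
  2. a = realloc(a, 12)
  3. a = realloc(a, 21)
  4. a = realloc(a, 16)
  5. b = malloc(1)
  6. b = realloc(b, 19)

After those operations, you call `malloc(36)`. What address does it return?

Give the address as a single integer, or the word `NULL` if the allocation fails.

Answer: NULL

Derivation:
Op 1: a = malloc(12) -> a = 0; heap: [0-11 ALLOC][12-46 FREE]
Op 2: a = realloc(a, 12) -> a = 0; heap: [0-11 ALLOC][12-46 FREE]
Op 3: a = realloc(a, 21) -> a = 0; heap: [0-20 ALLOC][21-46 FREE]
Op 4: a = realloc(a, 16) -> a = 0; heap: [0-15 ALLOC][16-46 FREE]
Op 5: b = malloc(1) -> b = 16; heap: [0-15 ALLOC][16-16 ALLOC][17-46 FREE]
Op 6: b = realloc(b, 19) -> b = 16; heap: [0-15 ALLOC][16-34 ALLOC][35-46 FREE]
malloc(36): first-fit scan over [0-15 ALLOC][16-34 ALLOC][35-46 FREE] -> NULL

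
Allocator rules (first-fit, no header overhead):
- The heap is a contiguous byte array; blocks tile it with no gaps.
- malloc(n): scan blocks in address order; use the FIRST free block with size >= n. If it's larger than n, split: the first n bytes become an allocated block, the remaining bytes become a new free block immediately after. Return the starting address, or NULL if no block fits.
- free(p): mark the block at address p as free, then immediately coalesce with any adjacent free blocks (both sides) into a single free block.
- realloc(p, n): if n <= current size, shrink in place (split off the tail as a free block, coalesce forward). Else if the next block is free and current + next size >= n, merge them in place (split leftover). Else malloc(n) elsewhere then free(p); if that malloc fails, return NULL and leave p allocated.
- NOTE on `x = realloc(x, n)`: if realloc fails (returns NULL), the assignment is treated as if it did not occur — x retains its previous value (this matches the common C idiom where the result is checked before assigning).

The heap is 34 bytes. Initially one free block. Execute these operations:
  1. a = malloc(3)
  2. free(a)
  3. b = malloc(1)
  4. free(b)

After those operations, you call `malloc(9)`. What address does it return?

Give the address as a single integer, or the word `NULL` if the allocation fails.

Answer: 0

Derivation:
Op 1: a = malloc(3) -> a = 0; heap: [0-2 ALLOC][3-33 FREE]
Op 2: free(a) -> (freed a); heap: [0-33 FREE]
Op 3: b = malloc(1) -> b = 0; heap: [0-0 ALLOC][1-33 FREE]
Op 4: free(b) -> (freed b); heap: [0-33 FREE]
malloc(9): first-fit scan over [0-33 FREE] -> 0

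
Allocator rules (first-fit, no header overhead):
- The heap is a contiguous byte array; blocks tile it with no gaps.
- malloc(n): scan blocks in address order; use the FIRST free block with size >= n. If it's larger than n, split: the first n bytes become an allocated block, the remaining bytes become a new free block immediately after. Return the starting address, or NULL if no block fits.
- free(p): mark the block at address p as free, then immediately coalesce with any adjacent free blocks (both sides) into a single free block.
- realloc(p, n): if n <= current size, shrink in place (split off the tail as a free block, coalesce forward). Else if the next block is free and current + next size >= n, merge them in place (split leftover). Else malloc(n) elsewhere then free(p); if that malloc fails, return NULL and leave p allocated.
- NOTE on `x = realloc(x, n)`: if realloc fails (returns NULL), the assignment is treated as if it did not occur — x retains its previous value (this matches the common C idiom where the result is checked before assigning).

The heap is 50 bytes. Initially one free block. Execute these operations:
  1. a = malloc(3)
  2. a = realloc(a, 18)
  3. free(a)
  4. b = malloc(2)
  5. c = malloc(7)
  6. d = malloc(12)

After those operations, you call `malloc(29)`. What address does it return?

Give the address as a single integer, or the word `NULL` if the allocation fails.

Answer: 21

Derivation:
Op 1: a = malloc(3) -> a = 0; heap: [0-2 ALLOC][3-49 FREE]
Op 2: a = realloc(a, 18) -> a = 0; heap: [0-17 ALLOC][18-49 FREE]
Op 3: free(a) -> (freed a); heap: [0-49 FREE]
Op 4: b = malloc(2) -> b = 0; heap: [0-1 ALLOC][2-49 FREE]
Op 5: c = malloc(7) -> c = 2; heap: [0-1 ALLOC][2-8 ALLOC][9-49 FREE]
Op 6: d = malloc(12) -> d = 9; heap: [0-1 ALLOC][2-8 ALLOC][9-20 ALLOC][21-49 FREE]
malloc(29): first-fit scan over [0-1 ALLOC][2-8 ALLOC][9-20 ALLOC][21-49 FREE] -> 21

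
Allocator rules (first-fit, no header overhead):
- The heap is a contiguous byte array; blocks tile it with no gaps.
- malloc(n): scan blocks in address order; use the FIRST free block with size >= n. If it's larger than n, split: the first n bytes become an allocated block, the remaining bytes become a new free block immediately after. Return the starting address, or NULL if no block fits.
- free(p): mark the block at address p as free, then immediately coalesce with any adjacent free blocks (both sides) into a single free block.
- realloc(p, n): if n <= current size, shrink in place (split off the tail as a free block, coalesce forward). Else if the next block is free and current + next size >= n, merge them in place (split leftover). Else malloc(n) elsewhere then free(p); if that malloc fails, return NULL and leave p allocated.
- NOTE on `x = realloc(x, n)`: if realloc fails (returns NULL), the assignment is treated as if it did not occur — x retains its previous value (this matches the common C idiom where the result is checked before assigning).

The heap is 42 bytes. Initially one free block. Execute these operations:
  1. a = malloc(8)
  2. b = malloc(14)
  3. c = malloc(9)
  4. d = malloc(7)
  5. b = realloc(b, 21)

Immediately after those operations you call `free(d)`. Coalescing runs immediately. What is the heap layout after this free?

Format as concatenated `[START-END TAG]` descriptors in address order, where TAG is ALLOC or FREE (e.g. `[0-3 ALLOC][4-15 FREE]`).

Op 1: a = malloc(8) -> a = 0; heap: [0-7 ALLOC][8-41 FREE]
Op 2: b = malloc(14) -> b = 8; heap: [0-7 ALLOC][8-21 ALLOC][22-41 FREE]
Op 3: c = malloc(9) -> c = 22; heap: [0-7 ALLOC][8-21 ALLOC][22-30 ALLOC][31-41 FREE]
Op 4: d = malloc(7) -> d = 31; heap: [0-7 ALLOC][8-21 ALLOC][22-30 ALLOC][31-37 ALLOC][38-41 FREE]
Op 5: b = realloc(b, 21) -> NULL (b unchanged); heap: [0-7 ALLOC][8-21 ALLOC][22-30 ALLOC][31-37 ALLOC][38-41 FREE]
free(d): d = 31 -> block [31-37 ALLOC]; mark free, coalesce with adjacent free neighbors -> [0-7 ALLOC][8-21 ALLOC][22-30 ALLOC][31-41 FREE]

Answer: [0-7 ALLOC][8-21 ALLOC][22-30 ALLOC][31-41 FREE]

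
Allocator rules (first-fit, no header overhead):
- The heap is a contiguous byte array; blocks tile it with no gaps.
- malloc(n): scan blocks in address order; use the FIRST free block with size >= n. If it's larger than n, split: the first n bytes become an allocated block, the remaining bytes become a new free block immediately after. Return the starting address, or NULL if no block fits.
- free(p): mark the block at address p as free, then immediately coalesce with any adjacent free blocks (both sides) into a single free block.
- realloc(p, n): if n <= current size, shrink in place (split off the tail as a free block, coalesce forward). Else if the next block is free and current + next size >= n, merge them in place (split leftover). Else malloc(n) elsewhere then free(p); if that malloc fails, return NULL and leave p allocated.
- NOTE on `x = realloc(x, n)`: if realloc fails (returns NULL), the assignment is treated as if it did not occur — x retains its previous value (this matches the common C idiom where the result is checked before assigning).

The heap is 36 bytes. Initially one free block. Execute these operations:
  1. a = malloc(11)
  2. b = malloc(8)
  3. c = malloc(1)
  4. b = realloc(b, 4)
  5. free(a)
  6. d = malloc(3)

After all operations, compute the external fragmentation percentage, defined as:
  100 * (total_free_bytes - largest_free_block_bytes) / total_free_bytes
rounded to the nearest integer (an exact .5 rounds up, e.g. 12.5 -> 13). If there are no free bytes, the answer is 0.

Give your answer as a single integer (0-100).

Answer: 43

Derivation:
Op 1: a = malloc(11) -> a = 0; heap: [0-10 ALLOC][11-35 FREE]
Op 2: b = malloc(8) -> b = 11; heap: [0-10 ALLOC][11-18 ALLOC][19-35 FREE]
Op 3: c = malloc(1) -> c = 19; heap: [0-10 ALLOC][11-18 ALLOC][19-19 ALLOC][20-35 FREE]
Op 4: b = realloc(b, 4) -> b = 11; heap: [0-10 ALLOC][11-14 ALLOC][15-18 FREE][19-19 ALLOC][20-35 FREE]
Op 5: free(a) -> (freed a); heap: [0-10 FREE][11-14 ALLOC][15-18 FREE][19-19 ALLOC][20-35 FREE]
Op 6: d = malloc(3) -> d = 0; heap: [0-2 ALLOC][3-10 FREE][11-14 ALLOC][15-18 FREE][19-19 ALLOC][20-35 FREE]
Free blocks: [8 4 16] total_free=28 largest=16 -> 100*(28-16)/28 = 1200/28 ≈ 42.857 -> rounds to 43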